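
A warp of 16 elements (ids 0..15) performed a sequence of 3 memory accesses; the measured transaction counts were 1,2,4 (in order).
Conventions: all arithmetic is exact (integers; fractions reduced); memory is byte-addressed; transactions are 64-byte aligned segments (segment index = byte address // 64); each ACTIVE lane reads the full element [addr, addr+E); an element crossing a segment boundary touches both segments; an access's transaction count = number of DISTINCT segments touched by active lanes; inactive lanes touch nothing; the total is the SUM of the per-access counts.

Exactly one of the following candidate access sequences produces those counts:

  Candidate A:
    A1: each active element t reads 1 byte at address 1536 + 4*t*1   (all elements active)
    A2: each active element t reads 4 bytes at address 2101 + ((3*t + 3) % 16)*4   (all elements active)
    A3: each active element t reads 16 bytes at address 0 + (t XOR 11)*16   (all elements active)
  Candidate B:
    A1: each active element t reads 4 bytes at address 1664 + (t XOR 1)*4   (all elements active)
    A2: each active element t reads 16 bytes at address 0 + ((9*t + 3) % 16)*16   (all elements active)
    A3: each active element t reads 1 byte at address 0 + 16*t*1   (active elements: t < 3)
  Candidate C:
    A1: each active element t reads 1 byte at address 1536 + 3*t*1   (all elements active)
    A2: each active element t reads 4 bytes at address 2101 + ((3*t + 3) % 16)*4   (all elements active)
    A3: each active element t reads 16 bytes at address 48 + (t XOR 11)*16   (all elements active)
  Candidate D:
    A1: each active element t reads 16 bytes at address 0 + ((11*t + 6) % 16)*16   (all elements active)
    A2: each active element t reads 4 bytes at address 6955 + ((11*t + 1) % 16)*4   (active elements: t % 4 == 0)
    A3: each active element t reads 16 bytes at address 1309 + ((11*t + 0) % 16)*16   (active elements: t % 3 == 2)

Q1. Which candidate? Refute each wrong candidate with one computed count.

B: A2 gives 4 transactions, not 2
C: A3 gives 5 transactions, not 4
D: A1 gives 4 transactions, not 1
A: all counts match (1,2,4)

Answer: A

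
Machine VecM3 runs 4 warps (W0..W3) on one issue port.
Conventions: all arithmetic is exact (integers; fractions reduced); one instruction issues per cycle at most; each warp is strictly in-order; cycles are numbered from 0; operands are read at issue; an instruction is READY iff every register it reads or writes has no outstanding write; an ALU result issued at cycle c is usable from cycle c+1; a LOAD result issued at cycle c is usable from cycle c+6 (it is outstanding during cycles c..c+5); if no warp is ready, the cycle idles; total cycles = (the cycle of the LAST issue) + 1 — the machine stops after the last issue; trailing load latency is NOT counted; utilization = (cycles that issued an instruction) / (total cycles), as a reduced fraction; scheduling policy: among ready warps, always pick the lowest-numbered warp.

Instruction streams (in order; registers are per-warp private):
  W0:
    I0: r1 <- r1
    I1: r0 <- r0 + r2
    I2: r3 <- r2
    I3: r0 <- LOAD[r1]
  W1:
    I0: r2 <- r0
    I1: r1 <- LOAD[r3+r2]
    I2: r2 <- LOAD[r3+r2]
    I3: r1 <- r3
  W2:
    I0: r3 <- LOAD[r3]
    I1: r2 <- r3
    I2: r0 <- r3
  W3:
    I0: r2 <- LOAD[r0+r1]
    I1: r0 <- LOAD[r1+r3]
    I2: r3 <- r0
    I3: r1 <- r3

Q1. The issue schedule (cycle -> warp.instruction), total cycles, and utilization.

cycle 0: W0.I0
cycle 1: W0.I1
cycle 2: W0.I2
cycle 3: W0.I3
cycle 4: W1.I0
cycle 5: W1.I1
cycle 6: W1.I2
cycle 7: W2.I0
cycle 8: W3.I0
cycle 9: W3.I1
cycle 10: idle
cycle 11: W1.I3
cycle 12: idle
cycle 13: W2.I1
cycle 14: W2.I2
cycle 15: W3.I2
cycle 16: W3.I3

Answer: 17 cycles, utilization 15/17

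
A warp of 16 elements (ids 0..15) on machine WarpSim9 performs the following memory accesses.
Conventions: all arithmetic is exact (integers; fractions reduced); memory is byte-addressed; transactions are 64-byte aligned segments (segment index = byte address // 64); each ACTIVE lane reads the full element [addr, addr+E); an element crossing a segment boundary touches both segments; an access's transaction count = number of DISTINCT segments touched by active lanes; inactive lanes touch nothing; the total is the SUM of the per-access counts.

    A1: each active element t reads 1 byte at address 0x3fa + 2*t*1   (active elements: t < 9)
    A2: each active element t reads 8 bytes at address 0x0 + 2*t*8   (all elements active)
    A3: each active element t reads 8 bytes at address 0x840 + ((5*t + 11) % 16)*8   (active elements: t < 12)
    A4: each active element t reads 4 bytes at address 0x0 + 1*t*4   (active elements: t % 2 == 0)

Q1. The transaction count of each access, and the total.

A1: 2 transactions
A2: 4 transactions
A3: 2 transactions
A4: 1 transaction

Answer: 2,4,2,1; total 9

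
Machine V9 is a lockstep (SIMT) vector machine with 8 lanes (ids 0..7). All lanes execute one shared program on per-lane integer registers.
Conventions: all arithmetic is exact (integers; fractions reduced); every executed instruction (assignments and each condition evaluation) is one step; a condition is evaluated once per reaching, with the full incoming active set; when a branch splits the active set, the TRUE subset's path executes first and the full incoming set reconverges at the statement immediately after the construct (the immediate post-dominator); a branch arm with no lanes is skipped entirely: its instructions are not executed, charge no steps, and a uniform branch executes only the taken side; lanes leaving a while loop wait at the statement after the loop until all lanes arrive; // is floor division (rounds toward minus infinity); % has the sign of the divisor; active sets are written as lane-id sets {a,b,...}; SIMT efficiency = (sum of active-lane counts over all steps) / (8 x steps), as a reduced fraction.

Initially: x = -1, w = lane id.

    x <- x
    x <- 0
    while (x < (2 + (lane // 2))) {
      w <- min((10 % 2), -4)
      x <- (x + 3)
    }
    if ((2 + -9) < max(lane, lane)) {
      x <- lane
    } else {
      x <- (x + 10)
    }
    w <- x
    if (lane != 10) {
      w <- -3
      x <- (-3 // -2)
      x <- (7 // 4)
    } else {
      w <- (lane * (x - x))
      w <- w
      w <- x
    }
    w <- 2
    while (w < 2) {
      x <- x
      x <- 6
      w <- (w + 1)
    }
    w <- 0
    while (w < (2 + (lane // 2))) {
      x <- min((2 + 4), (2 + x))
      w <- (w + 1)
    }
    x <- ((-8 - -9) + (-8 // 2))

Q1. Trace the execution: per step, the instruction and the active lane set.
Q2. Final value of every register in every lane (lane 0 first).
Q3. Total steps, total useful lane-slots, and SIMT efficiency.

step 0: x <- x                       {0,1,2,3,4,5,6,7}
step 1: x <- 0                       {0,1,2,3,4,5,6,7}
step 2: eval (x < (2 + (lane // 2))) {0,1,2,3,4,5,6,7}
step 3: w <- min((10 % 2), -4)       {0,1,2,3,4,5,6,7}
step 4: x <- (x + 3)                 {0,1,2,3,4,5,6,7}
step 5: eval (x < (2 + (lane // 2))) {0,1,2,3,4,5,6,7}
step 6: w <- min((10 % 2), -4)       {4,5,6,7}
step 7: x <- (x + 3)                 {4,5,6,7}
step 8: eval (x < (2 + (lane // 2))) {4,5,6,7}
step 9: eval ((2 + -9) < max(lane, lane)) {0,1,2,3,4,5,6,7}
step 10: x <- lane                    {0,1,2,3,4,5,6,7}
step 11: w <- x                       {0,1,2,3,4,5,6,7}
step 12: eval (lane != 10)            {0,1,2,3,4,5,6,7}
step 13: w <- -3                      {0,1,2,3,4,5,6,7}
step 14: x <- (-3 // -2)              {0,1,2,3,4,5,6,7}
step 15: x <- (7 // 4)                {0,1,2,3,4,5,6,7}
step 16: w <- 2                       {0,1,2,3,4,5,6,7}
step 17: eval (w < 2)                 {0,1,2,3,4,5,6,7}
step 18: w <- 0                       {0,1,2,3,4,5,6,7}
step 19: eval (w < (2 + (lane // 2))) {0,1,2,3,4,5,6,7}
step 20: x <- min((2 + 4), (2 + x))   {0,1,2,3,4,5,6,7}
step 21: w <- (w + 1)                 {0,1,2,3,4,5,6,7}
step 22: eval (w < (2 + (lane // 2))) {0,1,2,3,4,5,6,7}
step 23: x <- min((2 + 4), (2 + x))   {0,1,2,3,4,5,6,7}
step 24: w <- (w + 1)                 {0,1,2,3,4,5,6,7}
step 25: eval (w < (2 + (lane // 2))) {0,1,2,3,4,5,6,7}
step 26: x <- min((2 + 4), (2 + x))   {2,3,4,5,6,7}
step 27: w <- (w + 1)                 {2,3,4,5,6,7}
step 28: eval (w < (2 + (lane // 2))) {2,3,4,5,6,7}
step 29: x <- min((2 + 4), (2 + x))   {4,5,6,7}
step 30: w <- (w + 1)                 {4,5,6,7}
step 31: eval (w < (2 + (lane // 2))) {4,5,6,7}
step 32: x <- min((2 + 4), (2 + x))   {6,7}
step 33: w <- (w + 1)                 {6,7}
step 34: eval (w < (2 + (lane // 2))) {6,7}
step 35: x <- ((-8 - -9) + (-8 // 2)) {0,1,2,3,4,5,6,7}

Answer: 36 steps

x: -3,-3,-3,-3,-3,-3,-3,-3
w: 2,2,3,3,4,4,5,5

steps = 36; useful = 240; efficiency = 240/288 = 5/6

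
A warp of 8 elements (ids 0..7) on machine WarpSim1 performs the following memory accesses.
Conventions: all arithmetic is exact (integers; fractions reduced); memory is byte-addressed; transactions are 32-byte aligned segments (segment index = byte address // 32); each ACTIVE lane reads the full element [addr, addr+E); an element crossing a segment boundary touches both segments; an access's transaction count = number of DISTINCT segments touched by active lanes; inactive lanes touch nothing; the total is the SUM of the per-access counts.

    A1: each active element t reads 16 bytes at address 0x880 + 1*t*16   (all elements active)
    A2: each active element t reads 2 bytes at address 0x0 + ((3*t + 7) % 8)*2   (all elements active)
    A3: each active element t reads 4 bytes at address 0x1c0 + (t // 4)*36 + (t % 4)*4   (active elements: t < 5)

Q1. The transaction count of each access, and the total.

A1: 4 transactions
A2: 1 transaction
A3: 2 transactions

Answer: 4,1,2; total 7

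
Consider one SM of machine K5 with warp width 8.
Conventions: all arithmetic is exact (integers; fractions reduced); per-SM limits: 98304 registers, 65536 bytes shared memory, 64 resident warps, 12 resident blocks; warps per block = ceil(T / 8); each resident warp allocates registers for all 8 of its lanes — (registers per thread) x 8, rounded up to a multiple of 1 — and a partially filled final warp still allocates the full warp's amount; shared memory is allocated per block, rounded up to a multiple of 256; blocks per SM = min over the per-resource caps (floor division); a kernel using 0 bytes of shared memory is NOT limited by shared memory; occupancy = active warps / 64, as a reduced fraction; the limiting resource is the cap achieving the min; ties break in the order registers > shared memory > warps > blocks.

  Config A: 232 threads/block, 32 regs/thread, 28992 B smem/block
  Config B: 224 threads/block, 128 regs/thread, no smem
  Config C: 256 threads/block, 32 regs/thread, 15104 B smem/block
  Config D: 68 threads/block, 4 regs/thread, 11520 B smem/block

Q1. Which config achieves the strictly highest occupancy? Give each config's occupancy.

occupancies: A 29/32, B 7/8, C 1, D 45/64

Answer: C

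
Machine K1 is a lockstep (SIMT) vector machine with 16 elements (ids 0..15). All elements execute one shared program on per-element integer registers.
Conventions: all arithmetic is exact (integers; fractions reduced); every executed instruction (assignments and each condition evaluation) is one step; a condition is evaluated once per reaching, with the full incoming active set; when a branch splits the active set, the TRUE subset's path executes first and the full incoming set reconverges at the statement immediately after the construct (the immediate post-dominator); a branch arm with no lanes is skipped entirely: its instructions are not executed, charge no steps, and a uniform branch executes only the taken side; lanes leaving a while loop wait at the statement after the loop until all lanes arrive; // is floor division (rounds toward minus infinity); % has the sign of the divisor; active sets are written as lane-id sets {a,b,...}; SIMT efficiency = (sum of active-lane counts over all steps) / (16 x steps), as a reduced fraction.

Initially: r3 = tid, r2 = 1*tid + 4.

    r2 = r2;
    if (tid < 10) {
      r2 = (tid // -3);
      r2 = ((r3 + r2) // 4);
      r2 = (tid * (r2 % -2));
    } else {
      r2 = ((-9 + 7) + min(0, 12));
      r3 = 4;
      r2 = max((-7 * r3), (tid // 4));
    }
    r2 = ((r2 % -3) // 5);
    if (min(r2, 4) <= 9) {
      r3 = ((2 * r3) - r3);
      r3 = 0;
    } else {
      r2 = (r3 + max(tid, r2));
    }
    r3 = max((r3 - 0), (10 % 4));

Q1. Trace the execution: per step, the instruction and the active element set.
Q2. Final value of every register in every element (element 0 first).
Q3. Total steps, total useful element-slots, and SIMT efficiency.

step 0: r2 <- r2                     {0,1,2,3,4,5,6,7,8,9,10,11,12,13,14,15}
step 1: eval (tid < 10)              {0,1,2,3,4,5,6,7,8,9,10,11,12,13,14,15}
step 2: r2 <- (tid // -3)            {0,1,2,3,4,5,6,7,8,9}
step 3: r2 <- ((r3 + r2) // 4)       {0,1,2,3,4,5,6,7,8,9}
step 4: r2 <- (tid * (r2 % -2))      {0,1,2,3,4,5,6,7,8,9}
step 5: r2 <- ((-9 + 7) + min(0, 12)) {10,11,12,13,14,15}
step 6: r3 <- 4                      {10,11,12,13,14,15}
step 7: r2 <- max((-7 * r3), (tid // 4)) {10,11,12,13,14,15}
step 8: r2 <- ((r2 % -3) // 5)       {0,1,2,3,4,5,6,7,8,9,10,11,12,13,14,15}
step 9: eval (min(r2, 4) <= 9)       {0,1,2,3,4,5,6,7,8,9,10,11,12,13,14,15}
step 10: r3 <- ((2 * r3) - r3)        {0,1,2,3,4,5,6,7,8,9,10,11,12,13,14,15}
step 11: r3 <- 0                      {0,1,2,3,4,5,6,7,8,9,10,11,12,13,14,15}
step 12: r3 <- max((r3 - 0), (10 % 4)) {0,1,2,3,4,5,6,7,8,9,10,11,12,13,14,15}

Answer: 13 steps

r3: 2,2,2,2,2,2,2,2,2,2,2,2,2,2,2,2
r2: 0,0,0,0,0,0,0,-1,-1,0,-1,-1,0,0,0,0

steps = 13; useful = 160; efficiency = 160/208 = 10/13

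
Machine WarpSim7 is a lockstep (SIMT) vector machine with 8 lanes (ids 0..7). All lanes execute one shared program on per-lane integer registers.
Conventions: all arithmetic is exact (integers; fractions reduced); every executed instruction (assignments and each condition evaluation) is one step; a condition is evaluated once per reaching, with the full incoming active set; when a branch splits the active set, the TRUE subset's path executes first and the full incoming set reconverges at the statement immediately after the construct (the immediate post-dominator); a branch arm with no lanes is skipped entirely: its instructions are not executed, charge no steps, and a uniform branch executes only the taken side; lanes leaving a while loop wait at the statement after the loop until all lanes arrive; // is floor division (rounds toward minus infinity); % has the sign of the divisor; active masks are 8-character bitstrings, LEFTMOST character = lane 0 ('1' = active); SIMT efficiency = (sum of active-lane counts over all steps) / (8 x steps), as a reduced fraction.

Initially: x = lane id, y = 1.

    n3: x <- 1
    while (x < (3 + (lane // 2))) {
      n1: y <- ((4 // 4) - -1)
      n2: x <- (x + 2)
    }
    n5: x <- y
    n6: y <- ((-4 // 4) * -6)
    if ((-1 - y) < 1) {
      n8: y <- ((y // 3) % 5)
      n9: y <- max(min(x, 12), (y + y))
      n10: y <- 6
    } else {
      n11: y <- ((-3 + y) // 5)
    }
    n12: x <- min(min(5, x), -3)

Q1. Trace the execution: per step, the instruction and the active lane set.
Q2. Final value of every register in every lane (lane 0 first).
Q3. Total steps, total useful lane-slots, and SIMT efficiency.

step 0: x <- 1                       11111111
step 1: eval (x < (3 + (lane // 2))) 11111111
step 2: y <- ((4 // 4) - -1)         11111111
step 3: x <- (x + 2)                 11111111
step 4: eval (x < (3 + (lane // 2))) 11111111
step 5: y <- ((4 // 4) - -1)         00111111
step 6: x <- (x + 2)                 00111111
step 7: eval (x < (3 + (lane // 2))) 00111111
step 8: y <- ((4 // 4) - -1)         00000011
step 9: x <- (x + 2)                 00000011
step 10: eval (x < (3 + (lane // 2))) 00000011
step 11: x <- y                       11111111
step 12: y <- ((-4 // 4) * -6)        11111111
step 13: eval ((-1 - y) < 1)          11111111
step 14: y <- ((y // 3) % 5)          11111111
step 15: y <- max(min(x, 12), (y + y)) 11111111
step 16: y <- 6                       11111111
step 17: x <- min(min(5, x), -3)      11111111

Answer: 18 steps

x: -3,-3,-3,-3,-3,-3,-3,-3
y: 6,6,6,6,6,6,6,6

steps = 18; useful = 120; efficiency = 120/144 = 5/6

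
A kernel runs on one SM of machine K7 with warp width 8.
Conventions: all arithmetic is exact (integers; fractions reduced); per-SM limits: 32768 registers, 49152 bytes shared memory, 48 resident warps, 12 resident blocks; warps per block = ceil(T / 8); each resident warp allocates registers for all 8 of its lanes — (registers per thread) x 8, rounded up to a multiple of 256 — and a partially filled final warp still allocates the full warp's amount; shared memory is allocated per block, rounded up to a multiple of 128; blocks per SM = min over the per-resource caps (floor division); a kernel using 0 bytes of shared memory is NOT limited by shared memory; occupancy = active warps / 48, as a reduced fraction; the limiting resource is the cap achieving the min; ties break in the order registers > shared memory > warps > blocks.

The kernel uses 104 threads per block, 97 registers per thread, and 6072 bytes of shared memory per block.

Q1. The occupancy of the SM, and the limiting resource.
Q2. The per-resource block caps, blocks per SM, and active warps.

Answer: occupancy 13/24, limited by registers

registers: 2 blocks
shared memory: 8 blocks
warps: 3 blocks
blocks: 12 blocks

Answer: 2 blocks, 26 active warps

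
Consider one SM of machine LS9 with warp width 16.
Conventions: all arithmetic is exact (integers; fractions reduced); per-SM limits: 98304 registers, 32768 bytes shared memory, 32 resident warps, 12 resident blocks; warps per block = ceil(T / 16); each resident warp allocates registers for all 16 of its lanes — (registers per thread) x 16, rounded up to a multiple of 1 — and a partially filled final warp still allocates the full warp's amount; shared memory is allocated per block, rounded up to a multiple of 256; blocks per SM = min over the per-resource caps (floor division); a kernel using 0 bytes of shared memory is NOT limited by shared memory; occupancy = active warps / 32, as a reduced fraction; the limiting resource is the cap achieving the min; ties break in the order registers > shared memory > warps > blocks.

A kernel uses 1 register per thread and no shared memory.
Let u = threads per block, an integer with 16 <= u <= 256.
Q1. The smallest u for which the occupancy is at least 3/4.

Answer: u = 17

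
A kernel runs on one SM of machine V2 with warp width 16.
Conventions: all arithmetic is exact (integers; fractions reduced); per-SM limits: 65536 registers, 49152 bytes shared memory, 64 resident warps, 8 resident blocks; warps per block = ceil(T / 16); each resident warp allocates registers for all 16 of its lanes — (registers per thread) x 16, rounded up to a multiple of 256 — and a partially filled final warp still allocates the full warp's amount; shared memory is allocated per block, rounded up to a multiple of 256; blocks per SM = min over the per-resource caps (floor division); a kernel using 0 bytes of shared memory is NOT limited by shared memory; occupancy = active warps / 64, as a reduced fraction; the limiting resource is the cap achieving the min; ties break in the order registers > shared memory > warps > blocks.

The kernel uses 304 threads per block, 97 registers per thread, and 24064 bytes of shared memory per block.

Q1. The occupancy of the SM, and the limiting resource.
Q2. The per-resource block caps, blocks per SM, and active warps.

Answer: occupancy 19/64, limited by registers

registers: 1 block
shared memory: 2 blocks
warps: 3 blocks
blocks: 8 blocks

Answer: 1 block, 19 active warps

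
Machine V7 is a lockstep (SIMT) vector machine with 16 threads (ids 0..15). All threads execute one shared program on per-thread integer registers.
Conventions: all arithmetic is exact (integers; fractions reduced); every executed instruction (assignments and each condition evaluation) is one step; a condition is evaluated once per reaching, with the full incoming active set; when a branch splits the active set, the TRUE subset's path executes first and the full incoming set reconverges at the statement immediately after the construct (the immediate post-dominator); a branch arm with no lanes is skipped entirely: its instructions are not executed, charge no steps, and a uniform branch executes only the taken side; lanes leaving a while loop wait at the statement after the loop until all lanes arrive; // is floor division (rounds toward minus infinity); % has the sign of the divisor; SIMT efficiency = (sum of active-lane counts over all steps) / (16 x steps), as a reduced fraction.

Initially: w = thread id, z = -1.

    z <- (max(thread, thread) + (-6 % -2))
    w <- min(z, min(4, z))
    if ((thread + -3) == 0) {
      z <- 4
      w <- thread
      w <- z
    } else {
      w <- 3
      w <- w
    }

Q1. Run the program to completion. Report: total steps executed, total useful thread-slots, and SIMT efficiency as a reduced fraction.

Answer: 8 steps, 81 useful, 81/128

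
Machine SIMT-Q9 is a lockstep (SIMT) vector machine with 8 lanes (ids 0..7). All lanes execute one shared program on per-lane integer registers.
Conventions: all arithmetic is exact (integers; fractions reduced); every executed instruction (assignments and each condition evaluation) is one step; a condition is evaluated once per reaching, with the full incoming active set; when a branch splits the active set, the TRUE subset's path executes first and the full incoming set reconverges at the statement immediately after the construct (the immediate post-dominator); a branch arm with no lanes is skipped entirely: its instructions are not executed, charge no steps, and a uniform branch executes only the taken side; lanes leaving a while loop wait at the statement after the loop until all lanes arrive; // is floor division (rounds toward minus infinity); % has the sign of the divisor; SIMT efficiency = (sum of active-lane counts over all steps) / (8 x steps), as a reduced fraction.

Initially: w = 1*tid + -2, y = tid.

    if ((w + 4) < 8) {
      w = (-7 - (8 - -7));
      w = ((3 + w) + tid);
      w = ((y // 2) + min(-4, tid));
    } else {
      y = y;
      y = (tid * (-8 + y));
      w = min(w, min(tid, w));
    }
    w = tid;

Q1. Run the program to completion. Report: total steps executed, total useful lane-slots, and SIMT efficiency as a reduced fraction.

Answer: 8 steps, 40 useful, 5/8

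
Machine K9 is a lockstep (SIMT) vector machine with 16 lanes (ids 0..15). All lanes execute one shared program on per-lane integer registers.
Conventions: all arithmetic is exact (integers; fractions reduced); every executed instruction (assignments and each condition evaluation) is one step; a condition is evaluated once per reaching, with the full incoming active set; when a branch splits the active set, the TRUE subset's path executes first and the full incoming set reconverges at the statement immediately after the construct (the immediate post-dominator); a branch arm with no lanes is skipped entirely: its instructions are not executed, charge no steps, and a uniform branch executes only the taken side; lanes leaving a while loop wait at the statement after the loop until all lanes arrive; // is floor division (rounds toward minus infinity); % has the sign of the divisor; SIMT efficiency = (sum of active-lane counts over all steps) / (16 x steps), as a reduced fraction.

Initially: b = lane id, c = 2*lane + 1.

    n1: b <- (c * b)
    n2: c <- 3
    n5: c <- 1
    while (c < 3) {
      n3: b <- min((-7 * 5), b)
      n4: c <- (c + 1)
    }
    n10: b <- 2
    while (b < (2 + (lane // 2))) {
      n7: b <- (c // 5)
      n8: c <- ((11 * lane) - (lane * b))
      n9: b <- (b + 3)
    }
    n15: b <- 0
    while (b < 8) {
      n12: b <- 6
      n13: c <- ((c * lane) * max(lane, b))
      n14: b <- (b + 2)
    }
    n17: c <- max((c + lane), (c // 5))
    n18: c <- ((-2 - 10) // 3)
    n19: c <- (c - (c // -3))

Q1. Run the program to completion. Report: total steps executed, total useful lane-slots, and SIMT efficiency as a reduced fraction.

Answer: 29 steps, 440 useful, 55/58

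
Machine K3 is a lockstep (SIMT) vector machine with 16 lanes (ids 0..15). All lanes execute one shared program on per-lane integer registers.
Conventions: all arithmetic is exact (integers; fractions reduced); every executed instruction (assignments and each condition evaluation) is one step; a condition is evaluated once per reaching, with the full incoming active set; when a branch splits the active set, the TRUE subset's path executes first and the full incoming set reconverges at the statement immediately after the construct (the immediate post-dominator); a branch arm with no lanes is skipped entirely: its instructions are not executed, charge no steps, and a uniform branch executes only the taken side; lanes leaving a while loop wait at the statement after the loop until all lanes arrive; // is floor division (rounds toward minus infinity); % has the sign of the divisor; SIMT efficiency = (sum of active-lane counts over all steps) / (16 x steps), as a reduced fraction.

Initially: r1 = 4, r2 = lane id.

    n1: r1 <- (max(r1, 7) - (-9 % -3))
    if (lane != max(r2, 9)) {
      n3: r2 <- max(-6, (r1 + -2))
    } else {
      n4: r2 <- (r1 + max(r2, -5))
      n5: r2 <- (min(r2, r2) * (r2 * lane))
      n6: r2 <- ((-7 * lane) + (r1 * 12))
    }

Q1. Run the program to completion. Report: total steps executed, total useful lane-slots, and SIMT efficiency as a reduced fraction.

Answer: 6 steps, 62 useful, 31/48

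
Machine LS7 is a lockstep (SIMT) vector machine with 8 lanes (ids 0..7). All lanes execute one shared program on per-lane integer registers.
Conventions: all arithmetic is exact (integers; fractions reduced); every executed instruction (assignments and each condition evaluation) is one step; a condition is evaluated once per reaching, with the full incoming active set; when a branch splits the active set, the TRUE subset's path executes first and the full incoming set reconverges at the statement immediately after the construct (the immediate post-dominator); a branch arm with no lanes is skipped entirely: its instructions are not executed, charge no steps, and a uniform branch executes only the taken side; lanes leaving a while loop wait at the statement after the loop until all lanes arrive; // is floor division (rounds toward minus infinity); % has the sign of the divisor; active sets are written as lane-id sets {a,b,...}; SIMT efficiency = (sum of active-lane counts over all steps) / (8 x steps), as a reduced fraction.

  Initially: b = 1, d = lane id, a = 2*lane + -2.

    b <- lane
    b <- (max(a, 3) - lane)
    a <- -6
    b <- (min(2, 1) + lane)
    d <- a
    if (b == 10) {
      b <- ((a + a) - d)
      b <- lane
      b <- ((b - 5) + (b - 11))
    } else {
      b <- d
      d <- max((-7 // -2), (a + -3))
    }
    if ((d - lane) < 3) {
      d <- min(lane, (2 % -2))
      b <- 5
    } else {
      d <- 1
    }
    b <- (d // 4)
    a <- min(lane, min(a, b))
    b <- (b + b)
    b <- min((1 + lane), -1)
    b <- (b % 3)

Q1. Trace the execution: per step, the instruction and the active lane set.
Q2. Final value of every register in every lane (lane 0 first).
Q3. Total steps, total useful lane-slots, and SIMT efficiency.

step 0: b <- lane                    {0,1,2,3,4,5,6,7}
step 1: b <- (max(a, 3) - lane)      {0,1,2,3,4,5,6,7}
step 2: a <- -6                      {0,1,2,3,4,5,6,7}
step 3: b <- (min(2, 1) + lane)      {0,1,2,3,4,5,6,7}
step 4: d <- a                       {0,1,2,3,4,5,6,7}
step 5: eval (b == 10)               {0,1,2,3,4,5,6,7}
step 6: b <- d                       {0,1,2,3,4,5,6,7}
step 7: d <- max((-7 // -2), (a + -3)) {0,1,2,3,4,5,6,7}
step 8: eval ((d - lane) < 3)        {0,1,2,3,4,5,6,7}
step 9: d <- min(lane, (2 % -2))     {1,2,3,4,5,6,7}
step 10: b <- 5                       {1,2,3,4,5,6,7}
step 11: d <- 1                       {0}
step 12: b <- (d // 4)                {0,1,2,3,4,5,6,7}
step 13: a <- min(lane, min(a, b))    {0,1,2,3,4,5,6,7}
step 14: b <- (b + b)                 {0,1,2,3,4,5,6,7}
step 15: b <- min((1 + lane), -1)     {0,1,2,3,4,5,6,7}
step 16: b <- (b % 3)                 {0,1,2,3,4,5,6,7}

Answer: 17 steps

b: 2,2,2,2,2,2,2,2
d: 1,0,0,0,0,0,0,0
a: -6,-6,-6,-6,-6,-6,-6,-6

steps = 17; useful = 127; efficiency = 127/136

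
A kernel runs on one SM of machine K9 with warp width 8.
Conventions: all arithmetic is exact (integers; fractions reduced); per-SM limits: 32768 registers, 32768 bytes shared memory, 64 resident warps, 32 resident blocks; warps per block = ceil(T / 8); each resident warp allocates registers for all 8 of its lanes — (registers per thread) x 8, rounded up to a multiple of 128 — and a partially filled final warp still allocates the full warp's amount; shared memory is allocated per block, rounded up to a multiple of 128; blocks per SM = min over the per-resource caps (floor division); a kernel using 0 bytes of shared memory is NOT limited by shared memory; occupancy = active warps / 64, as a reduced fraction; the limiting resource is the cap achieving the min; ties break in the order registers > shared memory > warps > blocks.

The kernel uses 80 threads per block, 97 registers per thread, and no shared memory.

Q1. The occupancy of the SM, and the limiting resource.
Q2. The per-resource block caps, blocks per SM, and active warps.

Answer: occupancy 15/32, limited by registers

registers: 3 blocks
shared memory: no limit (kernel uses none)
warps: 6 blocks
blocks: 32 blocks

Answer: 3 blocks, 30 active warps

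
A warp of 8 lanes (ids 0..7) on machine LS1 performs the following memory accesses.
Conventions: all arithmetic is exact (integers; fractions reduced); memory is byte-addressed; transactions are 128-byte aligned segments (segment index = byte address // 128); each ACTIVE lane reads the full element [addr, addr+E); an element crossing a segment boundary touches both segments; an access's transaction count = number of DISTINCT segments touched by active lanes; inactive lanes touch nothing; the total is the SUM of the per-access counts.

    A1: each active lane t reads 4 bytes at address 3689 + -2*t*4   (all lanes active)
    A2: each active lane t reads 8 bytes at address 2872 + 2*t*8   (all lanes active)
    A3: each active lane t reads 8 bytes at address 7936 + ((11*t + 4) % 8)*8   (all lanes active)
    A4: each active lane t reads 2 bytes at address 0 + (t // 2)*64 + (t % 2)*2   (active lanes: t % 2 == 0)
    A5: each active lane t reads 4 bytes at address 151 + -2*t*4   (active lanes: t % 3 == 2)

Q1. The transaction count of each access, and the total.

A1: 1 transaction
A2: 2 transactions
A3: 1 transaction
A4: 2 transactions
A5: 2 transactions

Answer: 1,2,1,2,2; total 8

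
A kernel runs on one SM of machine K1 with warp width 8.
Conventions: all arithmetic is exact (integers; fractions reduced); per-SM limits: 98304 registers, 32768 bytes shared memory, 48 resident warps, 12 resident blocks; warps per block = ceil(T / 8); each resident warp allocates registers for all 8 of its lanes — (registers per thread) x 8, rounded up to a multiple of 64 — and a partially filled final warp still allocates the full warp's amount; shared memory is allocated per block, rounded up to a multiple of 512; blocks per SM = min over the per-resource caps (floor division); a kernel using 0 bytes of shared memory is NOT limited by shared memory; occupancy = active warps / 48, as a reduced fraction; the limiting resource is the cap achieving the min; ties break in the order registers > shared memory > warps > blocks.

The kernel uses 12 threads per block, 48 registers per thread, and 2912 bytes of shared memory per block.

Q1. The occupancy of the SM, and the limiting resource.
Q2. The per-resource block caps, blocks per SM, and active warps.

Answer: occupancy 5/12, limited by shared memory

registers: 128 blocks
shared memory: 10 blocks
warps: 24 blocks
blocks: 12 blocks

Answer: 10 blocks, 20 active warps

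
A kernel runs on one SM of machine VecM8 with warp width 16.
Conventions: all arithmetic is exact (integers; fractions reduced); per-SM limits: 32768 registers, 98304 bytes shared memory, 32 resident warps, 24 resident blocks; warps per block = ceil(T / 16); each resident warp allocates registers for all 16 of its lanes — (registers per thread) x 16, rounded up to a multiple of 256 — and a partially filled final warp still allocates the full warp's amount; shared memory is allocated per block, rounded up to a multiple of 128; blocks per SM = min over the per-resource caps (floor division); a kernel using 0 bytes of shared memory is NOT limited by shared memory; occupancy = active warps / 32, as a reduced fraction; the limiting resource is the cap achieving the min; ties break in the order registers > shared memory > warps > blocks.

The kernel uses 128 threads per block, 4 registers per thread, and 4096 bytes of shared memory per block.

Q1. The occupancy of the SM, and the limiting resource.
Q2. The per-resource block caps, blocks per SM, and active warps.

Answer: occupancy 1, limited by warps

registers: 16 blocks
shared memory: 24 blocks
warps: 4 blocks
blocks: 24 blocks

Answer: 4 blocks, 32 active warps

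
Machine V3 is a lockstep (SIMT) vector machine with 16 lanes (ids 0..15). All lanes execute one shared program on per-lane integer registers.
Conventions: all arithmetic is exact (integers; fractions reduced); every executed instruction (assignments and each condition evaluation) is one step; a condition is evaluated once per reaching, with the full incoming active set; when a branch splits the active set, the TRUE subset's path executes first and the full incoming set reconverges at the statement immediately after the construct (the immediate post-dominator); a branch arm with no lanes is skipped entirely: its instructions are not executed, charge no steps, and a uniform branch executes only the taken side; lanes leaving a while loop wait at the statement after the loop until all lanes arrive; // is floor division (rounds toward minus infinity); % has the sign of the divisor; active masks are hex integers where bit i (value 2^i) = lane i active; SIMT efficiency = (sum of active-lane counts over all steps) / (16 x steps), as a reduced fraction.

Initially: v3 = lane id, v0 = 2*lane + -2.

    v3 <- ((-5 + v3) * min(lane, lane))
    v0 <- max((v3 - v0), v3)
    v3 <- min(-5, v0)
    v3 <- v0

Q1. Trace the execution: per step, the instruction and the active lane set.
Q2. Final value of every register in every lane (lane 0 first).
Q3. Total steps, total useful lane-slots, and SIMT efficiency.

step 0: v3 <- ((-5 + v3) * min(lane, lane)) 0xffff
step 1: v0 <- max((v3 - v0), v3)     0xffff
step 2: v3 <- min(-5, v0)            0xffff
step 3: v3 <- v0                     0xffff

Answer: 4 steps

v3: 2,-4,-6,-6,-4,0,6,14,24,36,50,66,84,104,126,150
v0: 2,-4,-6,-6,-4,0,6,14,24,36,50,66,84,104,126,150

steps = 4; useful = 64; efficiency = 64/64 = 1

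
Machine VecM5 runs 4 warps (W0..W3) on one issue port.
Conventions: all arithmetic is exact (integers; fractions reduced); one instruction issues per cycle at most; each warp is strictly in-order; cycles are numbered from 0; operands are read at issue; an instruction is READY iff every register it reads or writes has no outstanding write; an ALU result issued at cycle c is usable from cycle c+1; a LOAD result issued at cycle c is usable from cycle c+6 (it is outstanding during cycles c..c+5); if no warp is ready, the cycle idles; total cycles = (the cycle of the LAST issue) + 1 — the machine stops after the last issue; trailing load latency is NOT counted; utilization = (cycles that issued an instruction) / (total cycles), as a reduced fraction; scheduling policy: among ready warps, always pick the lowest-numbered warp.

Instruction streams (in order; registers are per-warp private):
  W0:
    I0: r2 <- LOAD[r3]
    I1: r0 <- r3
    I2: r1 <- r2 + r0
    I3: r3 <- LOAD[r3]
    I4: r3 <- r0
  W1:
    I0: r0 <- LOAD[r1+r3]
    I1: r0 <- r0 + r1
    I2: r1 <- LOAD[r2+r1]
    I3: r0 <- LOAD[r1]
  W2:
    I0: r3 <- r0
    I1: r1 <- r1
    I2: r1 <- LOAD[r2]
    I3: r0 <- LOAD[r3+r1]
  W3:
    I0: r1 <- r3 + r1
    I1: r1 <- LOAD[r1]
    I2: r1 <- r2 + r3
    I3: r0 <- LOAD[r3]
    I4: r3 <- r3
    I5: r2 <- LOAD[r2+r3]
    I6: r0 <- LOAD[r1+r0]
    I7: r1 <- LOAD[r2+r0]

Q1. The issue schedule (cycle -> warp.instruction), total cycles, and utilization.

cycle 0: W0.I0
cycle 1: W0.I1
cycle 2: W1.I0
cycle 3: W2.I0
cycle 4: W2.I1
cycle 5: W2.I2
cycle 6: W0.I2
cycle 7: W0.I3
cycle 8: W1.I1
cycle 9: W1.I2
cycle 10: W3.I0
cycle 11: W2.I3
cycle 12: W3.I1
cycle 13: W0.I4
cycle 14: idle
cycle 15: W1.I3
cycle 16: idle
cycle 17: idle
cycle 18: W3.I2
cycle 19: W3.I3
cycle 20: W3.I4
cycle 21: W3.I5
cycle 22: idle
cycle 23: idle
cycle 24: idle
cycle 25: W3.I6
cycle 26: idle
cycle 27: idle
cycle 28: idle
cycle 29: idle
cycle 30: idle
cycle 31: W3.I7

Answer: 32 cycles, utilization 21/32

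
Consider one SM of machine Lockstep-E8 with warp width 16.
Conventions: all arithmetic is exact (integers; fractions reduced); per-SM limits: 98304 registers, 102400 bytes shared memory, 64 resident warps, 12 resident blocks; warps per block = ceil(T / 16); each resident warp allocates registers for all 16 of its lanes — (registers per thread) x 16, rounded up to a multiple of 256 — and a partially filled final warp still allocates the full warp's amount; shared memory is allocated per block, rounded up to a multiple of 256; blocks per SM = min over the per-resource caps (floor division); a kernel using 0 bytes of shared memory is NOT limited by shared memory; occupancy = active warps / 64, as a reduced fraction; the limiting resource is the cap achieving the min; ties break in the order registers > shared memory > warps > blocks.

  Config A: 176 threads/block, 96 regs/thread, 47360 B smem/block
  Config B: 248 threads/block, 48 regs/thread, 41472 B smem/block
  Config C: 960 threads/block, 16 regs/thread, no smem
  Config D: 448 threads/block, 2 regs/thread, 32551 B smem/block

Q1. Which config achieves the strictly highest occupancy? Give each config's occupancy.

occupancies: A 11/32, B 1/2, C 15/16, D 7/8

Answer: C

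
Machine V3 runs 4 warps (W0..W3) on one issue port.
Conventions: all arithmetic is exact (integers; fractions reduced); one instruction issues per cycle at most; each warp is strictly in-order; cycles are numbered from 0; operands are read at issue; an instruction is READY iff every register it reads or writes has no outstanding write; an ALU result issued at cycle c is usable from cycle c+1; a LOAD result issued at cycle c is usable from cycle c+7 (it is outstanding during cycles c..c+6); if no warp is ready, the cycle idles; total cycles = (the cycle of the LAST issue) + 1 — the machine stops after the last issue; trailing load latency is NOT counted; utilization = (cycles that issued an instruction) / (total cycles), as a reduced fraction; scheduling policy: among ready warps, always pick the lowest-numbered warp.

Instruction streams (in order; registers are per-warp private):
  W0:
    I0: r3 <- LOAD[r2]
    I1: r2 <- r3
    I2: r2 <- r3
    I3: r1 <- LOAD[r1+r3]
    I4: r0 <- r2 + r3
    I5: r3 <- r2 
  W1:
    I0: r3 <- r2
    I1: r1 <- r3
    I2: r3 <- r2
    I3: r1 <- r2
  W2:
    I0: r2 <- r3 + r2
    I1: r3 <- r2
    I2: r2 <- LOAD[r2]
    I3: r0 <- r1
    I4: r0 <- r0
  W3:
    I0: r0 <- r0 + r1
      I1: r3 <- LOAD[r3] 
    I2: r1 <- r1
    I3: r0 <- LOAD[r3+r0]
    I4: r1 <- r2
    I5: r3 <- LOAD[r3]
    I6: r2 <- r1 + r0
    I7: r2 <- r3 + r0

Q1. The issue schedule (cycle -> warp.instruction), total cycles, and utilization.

cycle 0: W0.I0
cycle 1: W1.I0
cycle 2: W1.I1
cycle 3: W1.I2
cycle 4: W1.I3
cycle 5: W2.I0
cycle 6: W2.I1
cycle 7: W0.I1
cycle 8: W0.I2
cycle 9: W0.I3
cycle 10: W0.I4
cycle 11: W0.I5
cycle 12: W2.I2
cycle 13: W2.I3
cycle 14: W2.I4
cycle 15: W3.I0
cycle 16: W3.I1
cycle 17: W3.I2
cycle 18: idle
cycle 19: idle
cycle 20: idle
cycle 21: idle
cycle 22: idle
cycle 23: W3.I3
cycle 24: W3.I4
cycle 25: W3.I5
cycle 26: idle
cycle 27: idle
cycle 28: idle
cycle 29: idle
cycle 30: W3.I6
cycle 31: idle
cycle 32: W3.I7

Answer: 33 cycles, utilization 23/33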